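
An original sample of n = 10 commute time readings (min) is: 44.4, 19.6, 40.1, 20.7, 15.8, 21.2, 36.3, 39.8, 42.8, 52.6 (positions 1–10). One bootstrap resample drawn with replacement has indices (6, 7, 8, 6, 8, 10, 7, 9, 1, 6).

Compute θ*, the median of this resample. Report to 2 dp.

θ* = 38.05

Resample values: 21.2, 36.3, 39.8, 21.2, 39.8, 52.6, 36.3, 42.8, 44.4, 21.2.
Sorted: 21.2, 21.2, 21.2, 36.3, 36.3, 39.8, 39.8, 42.8, 44.4, 52.6
Median = average of the two middle values = 38.05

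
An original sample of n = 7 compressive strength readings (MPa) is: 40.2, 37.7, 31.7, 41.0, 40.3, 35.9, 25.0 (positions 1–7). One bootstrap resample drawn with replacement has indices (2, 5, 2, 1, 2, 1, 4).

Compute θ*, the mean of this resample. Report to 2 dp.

θ* = 39.26

Resample values: 37.7, 40.3, 37.7, 40.2, 37.7, 40.2, 41.0.
Mean = (37.7 + 40.3 + 37.7 + 40.2 + 37.7 + 40.2 + 41.0) / 7 = 274.80 / 7 = 39.26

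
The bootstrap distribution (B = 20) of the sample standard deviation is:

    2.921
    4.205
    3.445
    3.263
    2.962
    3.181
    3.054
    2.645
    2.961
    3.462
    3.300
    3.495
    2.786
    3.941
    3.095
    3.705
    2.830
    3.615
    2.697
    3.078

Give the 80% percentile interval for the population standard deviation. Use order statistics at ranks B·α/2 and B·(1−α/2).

Sorted replicates: 2.645, 2.697, 2.786, 2.830, 2.921, 2.961, 2.962, 3.054, 3.078, 3.095, 3.181, 3.263, 3.300, 3.445, 3.462, 3.495, 3.615, 3.705, 3.941, 4.205
α = 0.20; lower rank = 20 × 0.100 = 2; upper rank = 20 × 0.900 = 18.
The 2nd smallest replicate is 2.697; the 18th is 3.705.

(2.697, 3.705)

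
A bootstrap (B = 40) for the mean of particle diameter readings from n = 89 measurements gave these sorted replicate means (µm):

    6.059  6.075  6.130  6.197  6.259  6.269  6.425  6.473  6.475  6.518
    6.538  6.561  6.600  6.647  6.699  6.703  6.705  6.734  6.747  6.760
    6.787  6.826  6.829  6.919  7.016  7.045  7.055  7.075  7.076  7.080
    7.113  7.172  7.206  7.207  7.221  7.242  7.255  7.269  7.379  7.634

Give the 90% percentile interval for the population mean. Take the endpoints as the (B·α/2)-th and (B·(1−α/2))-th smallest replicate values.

α = 0.10; lower rank = 40 × 0.050 = 2; upper rank = 40 × 0.950 = 38.
The 2nd smallest replicate is 6.075; the 38th is 7.269.

(6.075, 7.269)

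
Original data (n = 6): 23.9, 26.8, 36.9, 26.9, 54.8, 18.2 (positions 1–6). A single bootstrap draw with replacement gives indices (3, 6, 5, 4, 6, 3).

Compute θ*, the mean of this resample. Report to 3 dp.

θ* = 31.983

Resample values: 36.9, 18.2, 54.8, 26.9, 18.2, 36.9.
Mean = (36.9 + 18.2 + 54.8 + 26.9 + 18.2 + 36.9) / 6 = 191.90 / 6 = 31.983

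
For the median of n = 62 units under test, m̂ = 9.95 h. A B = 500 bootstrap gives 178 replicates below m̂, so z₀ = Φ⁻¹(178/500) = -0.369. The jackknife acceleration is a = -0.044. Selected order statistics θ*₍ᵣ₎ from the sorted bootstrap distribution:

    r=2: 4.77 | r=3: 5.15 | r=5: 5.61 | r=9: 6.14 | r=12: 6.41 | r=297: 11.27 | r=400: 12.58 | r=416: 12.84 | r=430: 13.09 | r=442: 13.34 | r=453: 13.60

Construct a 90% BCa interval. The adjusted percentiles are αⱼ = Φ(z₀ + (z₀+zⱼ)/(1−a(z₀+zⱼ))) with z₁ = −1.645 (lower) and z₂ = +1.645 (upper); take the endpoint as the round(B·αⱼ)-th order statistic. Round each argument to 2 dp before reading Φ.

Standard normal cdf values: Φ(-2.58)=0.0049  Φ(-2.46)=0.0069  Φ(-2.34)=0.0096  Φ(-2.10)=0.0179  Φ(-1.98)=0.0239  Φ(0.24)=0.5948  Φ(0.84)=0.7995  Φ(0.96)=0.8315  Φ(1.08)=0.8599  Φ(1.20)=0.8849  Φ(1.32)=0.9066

Lower: z₀ + z₁ = -0.369 + (-1.645) = -2.014; 1 − a(z₀+z₁) = 1 − (-0.044)(-2.014) = 0.9114; argument = -0.369 + (-2.014)/0.9114 = -2.5788 → -2.58.
α₁ = Φ(-2.58) = 0.0049; rank = round(500 × 0.0049) = 2; θ*₍2₎ = 4.77.
Upper: z₀ + z₂ = 1.276; 1 − a(z₀+z₂) = 1.0561; argument = 0.8392 → 0.84; α₂ = 0.7995; rank = 400; θ*₍400₎ = 12.58.

(4.77, 12.58)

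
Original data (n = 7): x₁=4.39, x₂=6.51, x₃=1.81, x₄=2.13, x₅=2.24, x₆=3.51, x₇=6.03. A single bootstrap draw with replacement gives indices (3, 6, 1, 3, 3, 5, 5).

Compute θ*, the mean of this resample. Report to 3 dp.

θ* = 2.544

Resample values: 1.81, 3.51, 4.39, 1.81, 1.81, 2.24, 2.24.
Mean = (1.81 + 3.51 + 4.39 + 1.81 + 1.81 + 2.24 + 2.24) / 7 = 17.810 / 7 = 2.544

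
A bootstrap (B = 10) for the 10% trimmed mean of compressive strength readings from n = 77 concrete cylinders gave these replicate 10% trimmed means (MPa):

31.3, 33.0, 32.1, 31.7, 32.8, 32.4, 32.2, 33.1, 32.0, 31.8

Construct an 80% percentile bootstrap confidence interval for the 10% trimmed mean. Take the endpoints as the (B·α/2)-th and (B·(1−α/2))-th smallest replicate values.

(31.3, 33.0)

Sorted replicates: 31.3, 31.7, 31.8, 32.0, 32.1, 32.2, 32.4, 32.8, 33.0, 33.1
α = 0.20; lower rank = 10 × 0.100 = 1; upper rank = 10 × 0.900 = 9.
The 1st smallest replicate is 31.3; the 9th is 33.0.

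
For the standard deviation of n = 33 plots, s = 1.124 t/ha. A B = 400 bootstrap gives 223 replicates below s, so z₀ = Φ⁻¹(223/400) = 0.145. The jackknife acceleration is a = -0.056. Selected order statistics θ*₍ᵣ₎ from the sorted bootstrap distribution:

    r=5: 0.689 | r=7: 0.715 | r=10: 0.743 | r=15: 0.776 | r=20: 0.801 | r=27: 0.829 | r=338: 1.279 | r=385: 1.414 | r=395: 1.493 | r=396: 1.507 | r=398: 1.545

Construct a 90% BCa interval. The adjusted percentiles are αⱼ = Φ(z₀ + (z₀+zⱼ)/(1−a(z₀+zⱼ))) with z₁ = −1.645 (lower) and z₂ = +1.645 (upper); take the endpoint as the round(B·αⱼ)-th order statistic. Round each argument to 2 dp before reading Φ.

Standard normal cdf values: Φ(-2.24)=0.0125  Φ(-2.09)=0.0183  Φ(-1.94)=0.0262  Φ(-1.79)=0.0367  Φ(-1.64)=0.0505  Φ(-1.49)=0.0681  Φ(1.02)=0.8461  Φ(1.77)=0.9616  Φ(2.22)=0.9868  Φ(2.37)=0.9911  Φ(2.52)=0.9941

(0.829, 1.414)

Lower: z₀ + z₁ = 0.145 + (-1.645) = -1.500; 1 − a(z₀+z₁) = 1 − (-0.056)(-1.500) = 0.9160; argument = 0.145 + (-1.500)/0.9160 = -1.4926 → -1.49.
α₁ = Φ(-1.49) = 0.0681; rank = round(400 × 0.0681) = 27; θ*₍27₎ = 0.829.
Upper: z₀ + z₂ = 1.790; 1 − a(z₀+z₂) = 1.1002; argument = 1.7719 → 1.77; α₂ = 0.9616; rank = 385; θ*₍385₎ = 1.414.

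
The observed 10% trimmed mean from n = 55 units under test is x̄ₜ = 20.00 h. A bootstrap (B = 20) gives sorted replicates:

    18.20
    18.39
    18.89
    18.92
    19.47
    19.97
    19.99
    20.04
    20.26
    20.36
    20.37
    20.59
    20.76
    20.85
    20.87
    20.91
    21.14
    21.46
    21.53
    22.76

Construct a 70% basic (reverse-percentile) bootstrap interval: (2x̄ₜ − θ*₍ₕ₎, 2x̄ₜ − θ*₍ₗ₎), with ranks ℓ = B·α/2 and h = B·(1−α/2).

(18.86, 21.11)

Percentile endpoints at ranks 3 and 17: θ*₍3₎ = 18.89, θ*₍17₎ = 21.14.
Basic interval reflects these around x̄ₜ:
  lower = 2 × 20.00 − 21.14 = 18.86
  upper = 2 × 20.00 − 18.89 = 21.11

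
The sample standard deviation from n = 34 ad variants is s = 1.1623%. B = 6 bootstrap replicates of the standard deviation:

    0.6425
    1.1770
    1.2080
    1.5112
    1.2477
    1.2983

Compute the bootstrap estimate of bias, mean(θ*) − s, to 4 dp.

mean(θ*) = (0.6425 + 1.1770 + 1.2080 + 1.5112 + 1.2477 + 1.2983) / 6 = 1.18078
bias = 1.18078 − 1.1623

bias = +0.0185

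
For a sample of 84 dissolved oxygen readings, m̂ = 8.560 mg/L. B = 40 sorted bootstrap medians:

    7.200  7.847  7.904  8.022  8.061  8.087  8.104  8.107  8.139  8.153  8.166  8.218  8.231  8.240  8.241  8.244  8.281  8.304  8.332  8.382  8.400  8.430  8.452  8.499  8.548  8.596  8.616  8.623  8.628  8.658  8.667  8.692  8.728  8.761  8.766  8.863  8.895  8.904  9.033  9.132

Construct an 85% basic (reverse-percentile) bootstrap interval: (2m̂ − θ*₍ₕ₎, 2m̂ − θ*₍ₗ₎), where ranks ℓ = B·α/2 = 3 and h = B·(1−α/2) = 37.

Percentile endpoints at ranks 3 and 37: θ*₍3₎ = 7.904, θ*₍37₎ = 8.895.
Basic interval reflects these around m̂:
  lower = 2 × 8.560 − 8.895 = 8.225
  upper = 2 × 8.560 − 7.904 = 9.216

(8.225, 9.216)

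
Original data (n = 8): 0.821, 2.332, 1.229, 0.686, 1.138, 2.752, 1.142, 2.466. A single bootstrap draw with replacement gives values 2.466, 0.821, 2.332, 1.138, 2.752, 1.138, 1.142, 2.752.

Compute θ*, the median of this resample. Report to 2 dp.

θ* = 1.74

Sorted: 0.821, 1.138, 1.138, 1.142, 2.332, 2.466, 2.752, 2.752
Median = average of the two middle values = 1.74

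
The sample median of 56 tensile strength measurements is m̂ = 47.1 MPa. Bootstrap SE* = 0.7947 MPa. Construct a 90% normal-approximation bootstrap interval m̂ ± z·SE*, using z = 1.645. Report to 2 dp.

Margin = 1.645 × 0.7947 = 1.307
Interval: 47.1 ± 1.307

(45.79, 48.41)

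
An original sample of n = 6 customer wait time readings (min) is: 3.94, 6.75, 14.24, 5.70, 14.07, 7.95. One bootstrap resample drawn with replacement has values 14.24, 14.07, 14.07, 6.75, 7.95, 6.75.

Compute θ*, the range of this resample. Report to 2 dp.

θ* = 7.49

Range = 14.24 − 6.75 = 7.49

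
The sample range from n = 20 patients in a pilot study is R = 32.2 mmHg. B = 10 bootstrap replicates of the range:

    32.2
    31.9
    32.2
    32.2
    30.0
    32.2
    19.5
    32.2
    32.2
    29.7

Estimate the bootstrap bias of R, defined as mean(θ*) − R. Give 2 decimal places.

mean(θ*) = (32.2 + 31.9 + 32.2 + 32.2 + 30.0 + 32.2 + 19.5 + 32.2 + 32.2 + 29.7) / 10 = 30.430
bias = 30.430 − 32.2

bias = −1.77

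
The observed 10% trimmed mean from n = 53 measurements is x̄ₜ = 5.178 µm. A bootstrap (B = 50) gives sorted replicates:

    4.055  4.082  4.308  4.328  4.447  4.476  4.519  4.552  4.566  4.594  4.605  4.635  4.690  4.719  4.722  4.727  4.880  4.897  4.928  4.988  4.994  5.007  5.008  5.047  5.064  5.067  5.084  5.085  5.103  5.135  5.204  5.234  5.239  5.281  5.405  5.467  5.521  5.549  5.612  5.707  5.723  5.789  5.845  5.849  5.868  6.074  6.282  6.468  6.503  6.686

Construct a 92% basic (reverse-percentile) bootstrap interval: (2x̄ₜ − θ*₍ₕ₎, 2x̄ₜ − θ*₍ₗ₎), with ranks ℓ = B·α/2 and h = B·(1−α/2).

(3.888, 6.274)

Percentile endpoints at ranks 2 and 48: θ*₍2₎ = 4.082, θ*₍48₎ = 6.468.
Basic interval reflects these around x̄ₜ:
  lower = 2 × 5.178 − 6.468 = 3.888
  upper = 2 × 5.178 − 4.082 = 6.274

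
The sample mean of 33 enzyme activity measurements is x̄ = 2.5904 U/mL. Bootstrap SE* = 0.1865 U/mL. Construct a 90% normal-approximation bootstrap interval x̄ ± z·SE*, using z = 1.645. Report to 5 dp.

(2.28361, 2.89719)

Margin = 1.645 × 0.1865 = 0.306793
Interval: 2.5904 ± 0.306793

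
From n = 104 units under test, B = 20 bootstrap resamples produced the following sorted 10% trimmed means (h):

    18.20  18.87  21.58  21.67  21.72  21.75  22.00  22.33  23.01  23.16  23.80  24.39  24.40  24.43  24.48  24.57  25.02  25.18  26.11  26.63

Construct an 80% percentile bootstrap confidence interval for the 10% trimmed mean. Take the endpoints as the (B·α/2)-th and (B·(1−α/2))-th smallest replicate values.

α = 0.20; lower rank = 20 × 0.100 = 2; upper rank = 20 × 0.900 = 18.
The 2nd smallest replicate is 18.87; the 18th is 25.18.

(18.87, 25.18)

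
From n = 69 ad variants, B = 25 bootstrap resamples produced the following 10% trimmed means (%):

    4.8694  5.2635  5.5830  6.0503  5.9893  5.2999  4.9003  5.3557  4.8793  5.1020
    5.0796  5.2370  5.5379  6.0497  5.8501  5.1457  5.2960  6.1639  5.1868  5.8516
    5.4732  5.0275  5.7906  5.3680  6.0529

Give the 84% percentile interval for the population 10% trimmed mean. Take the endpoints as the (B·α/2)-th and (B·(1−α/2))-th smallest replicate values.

(4.8793, 6.0503)

Sorted replicates: 4.8694, 4.8793, 4.9003, 5.0275, 5.0796, 5.1020, 5.1457, 5.1868, 5.2370, 5.2635, 5.2960, 5.2999, 5.3557, 5.3680, 5.4732, 5.5379, 5.5830, 5.7906, 5.8501, 5.8516, 5.9893, 6.0497, 6.0503, 6.0529, 6.1639
α = 0.16; lower rank = 25 × 0.080 = 2; upper rank = 25 × 0.920 = 23.
The 2nd smallest replicate is 4.8793; the 23rd is 6.0503.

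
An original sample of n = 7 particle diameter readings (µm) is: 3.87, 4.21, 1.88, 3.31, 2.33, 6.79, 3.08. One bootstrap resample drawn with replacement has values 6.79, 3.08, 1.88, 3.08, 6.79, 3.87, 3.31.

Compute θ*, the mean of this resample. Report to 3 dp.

Mean = (6.79 + 3.08 + 1.88 + 3.08 + 6.79 + 3.87 + 3.31) / 7 = 28.800 / 7 = 4.114

θ* = 4.114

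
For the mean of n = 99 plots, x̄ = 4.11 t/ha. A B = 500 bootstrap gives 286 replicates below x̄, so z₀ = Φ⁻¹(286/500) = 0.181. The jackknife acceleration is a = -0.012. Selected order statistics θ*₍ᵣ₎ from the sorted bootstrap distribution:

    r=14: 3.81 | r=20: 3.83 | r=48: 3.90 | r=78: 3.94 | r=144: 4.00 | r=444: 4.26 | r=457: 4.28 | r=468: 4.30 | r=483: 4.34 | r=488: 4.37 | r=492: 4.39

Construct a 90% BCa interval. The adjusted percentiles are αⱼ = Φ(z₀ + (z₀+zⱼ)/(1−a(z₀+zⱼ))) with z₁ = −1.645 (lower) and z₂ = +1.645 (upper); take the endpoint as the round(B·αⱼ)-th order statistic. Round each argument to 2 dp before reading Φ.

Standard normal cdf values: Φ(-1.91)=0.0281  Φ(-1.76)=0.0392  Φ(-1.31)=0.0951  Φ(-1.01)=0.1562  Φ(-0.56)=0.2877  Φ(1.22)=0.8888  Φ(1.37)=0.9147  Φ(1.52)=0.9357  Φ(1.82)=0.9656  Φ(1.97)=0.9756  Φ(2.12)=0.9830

(3.90, 4.37)

Lower: z₀ + z₁ = 0.181 + (-1.645) = -1.464; 1 − a(z₀+z₁) = 1 − (-0.012)(-1.464) = 0.9824; argument = 0.181 + (-1.464)/0.9824 = -1.3092 → -1.31.
α₁ = Φ(-1.31) = 0.0951; rank = round(500 × 0.0951) = 48; θ*₍48₎ = 3.90.
Upper: z₀ + z₂ = 1.826; 1 − a(z₀+z₂) = 1.0219; argument = 1.9678 → 1.97; α₂ = 0.9756; rank = 488; θ*₍488₎ = 4.37.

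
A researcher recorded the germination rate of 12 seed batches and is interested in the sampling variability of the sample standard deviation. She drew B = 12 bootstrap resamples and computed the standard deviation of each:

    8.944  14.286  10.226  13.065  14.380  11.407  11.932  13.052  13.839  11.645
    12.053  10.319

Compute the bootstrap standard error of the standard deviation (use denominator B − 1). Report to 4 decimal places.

Bootstrap SE is the standard deviation of the 12 replicate standard deviations.
Mean of replicates: (8.944 + 14.286 + 10.226 + 13.065 + 14.380 + 11.407 + 11.932 + 13.052 + 13.839 + 11.645 + 12.053 + 10.319) / 12 = 145.14800 / 12 = 12.09567
Sum of squared deviations: (−3.15167)² + (+2.19033)² + (−1.86967)² + (+0.96933)² + (+2.28433)² + (−0.68867)² + (−0.16367)² + (+0.95633)² + (+1.74333)² + (−0.45067)² + (−0.04267)² + (−1.77667)² = 32.20030
Variance = 32.20030 / 11 = 2.92730
SE* = √2.92730

SE* = 1.7109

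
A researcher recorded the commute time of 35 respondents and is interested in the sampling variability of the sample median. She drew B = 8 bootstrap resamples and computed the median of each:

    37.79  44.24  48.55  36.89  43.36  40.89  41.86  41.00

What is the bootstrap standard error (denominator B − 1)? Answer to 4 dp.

Bootstrap SE is the standard deviation of the 8 replicate medians.
Mean of replicates: (37.79 + 44.24 + 48.55 + 36.89 + 43.36 + 40.89 + 41.86 + 41.00) / 8 = 334.58000 / 8 = 41.82250
Sum of squared deviations: (−4.03250)² + (+2.41750)² + (+6.72750)² + (−4.93250)² + (+1.53750)² + (−0.93250)² + (+0.03750)² + (−0.82250)² = 95.60555
Variance = 95.60555 / 7 = 13.65794
SE* = √13.65794

SE* = 3.6957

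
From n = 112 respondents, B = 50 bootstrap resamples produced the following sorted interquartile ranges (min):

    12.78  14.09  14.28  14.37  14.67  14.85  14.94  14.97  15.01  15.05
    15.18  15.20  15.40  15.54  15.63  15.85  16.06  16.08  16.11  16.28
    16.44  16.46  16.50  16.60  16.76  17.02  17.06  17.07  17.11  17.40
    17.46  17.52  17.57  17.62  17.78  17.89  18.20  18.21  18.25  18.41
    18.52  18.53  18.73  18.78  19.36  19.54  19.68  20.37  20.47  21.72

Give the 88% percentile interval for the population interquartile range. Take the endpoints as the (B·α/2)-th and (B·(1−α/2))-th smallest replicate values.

(14.28, 19.68)

α = 0.12; lower rank = 50 × 0.060 = 3; upper rank = 50 × 0.940 = 47.
The 3rd smallest replicate is 14.28; the 47th is 19.68.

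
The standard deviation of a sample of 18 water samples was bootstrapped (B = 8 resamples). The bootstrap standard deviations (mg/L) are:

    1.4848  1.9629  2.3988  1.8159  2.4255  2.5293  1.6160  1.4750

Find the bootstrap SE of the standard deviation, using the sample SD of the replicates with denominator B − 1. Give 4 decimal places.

SE* = 0.4364

Bootstrap SE is the standard deviation of the 8 replicate standard deviations.
Mean of replicates: (1.4848 + 1.9629 + 2.3988 + 1.8159 + 2.4255 + 2.5293 + 1.6160 + 1.4750) / 8 = 15.70820 / 8 = 1.96352
Sum of squared deviations: (−0.47873)² + (−0.00062)² + (+0.43528)² + (−0.14762)² + (+0.46198)² + (+0.56578)² + (−0.34752)² + (−0.48852)² = 1.33339
Variance = 1.33339 / 7 = 0.19048
SE* = √0.19048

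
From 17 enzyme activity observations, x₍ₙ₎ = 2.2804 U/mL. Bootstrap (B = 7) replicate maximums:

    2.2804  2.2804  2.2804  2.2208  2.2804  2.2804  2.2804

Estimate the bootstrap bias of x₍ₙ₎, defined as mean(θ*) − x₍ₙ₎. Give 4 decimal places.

bias = −0.0085

mean(θ*) = (2.2804 + 2.2804 + 2.2804 + 2.2208 + 2.2804 + 2.2804 + 2.2804) / 7 = 2.27189
bias = 2.27189 − 2.2804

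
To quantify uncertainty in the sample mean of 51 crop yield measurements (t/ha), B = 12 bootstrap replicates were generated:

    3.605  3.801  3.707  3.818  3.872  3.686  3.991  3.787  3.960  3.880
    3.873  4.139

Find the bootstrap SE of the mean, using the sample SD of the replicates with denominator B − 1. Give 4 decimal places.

Bootstrap SE is the standard deviation of the 12 replicate means.
Mean of replicates: (3.605 + 3.801 + 3.707 + 3.818 + 3.872 + 3.686 + 3.991 + 3.787 + 3.960 + 3.880 + 3.873 + 4.139) / 12 = 46.11900 / 12 = 3.84325
Sum of squared deviations: (−0.23825)² + (−0.04225)² + (−0.13625)² + (−0.02525)² + (+0.02875)² + (−0.15725)² + (+0.14775)² + (−0.05625)² + (+0.11675)² + (+0.03675)² + (+0.02975)² + (+0.29575)² = 0.23163
Variance = 0.23163 / 11 = 0.02106
SE* = √0.02106

SE* = 0.1451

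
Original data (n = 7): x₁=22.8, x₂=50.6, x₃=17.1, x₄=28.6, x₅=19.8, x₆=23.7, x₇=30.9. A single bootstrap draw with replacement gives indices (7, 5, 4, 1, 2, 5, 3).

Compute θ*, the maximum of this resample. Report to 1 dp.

Resample values: 30.9, 19.8, 28.6, 22.8, 50.6, 19.8, 17.1.
Maximum = 50.6

θ* = 50.6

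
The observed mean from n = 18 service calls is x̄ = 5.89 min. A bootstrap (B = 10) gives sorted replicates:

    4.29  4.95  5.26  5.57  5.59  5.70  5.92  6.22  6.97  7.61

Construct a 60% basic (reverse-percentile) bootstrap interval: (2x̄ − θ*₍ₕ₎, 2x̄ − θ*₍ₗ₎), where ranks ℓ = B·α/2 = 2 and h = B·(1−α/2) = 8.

(5.56, 6.83)

Percentile endpoints at ranks 2 and 8: θ*₍2₎ = 4.95, θ*₍8₎ = 6.22.
Basic interval reflects these around x̄:
  lower = 2 × 5.89 − 6.22 = 5.56
  upper = 2 × 5.89 − 4.95 = 6.83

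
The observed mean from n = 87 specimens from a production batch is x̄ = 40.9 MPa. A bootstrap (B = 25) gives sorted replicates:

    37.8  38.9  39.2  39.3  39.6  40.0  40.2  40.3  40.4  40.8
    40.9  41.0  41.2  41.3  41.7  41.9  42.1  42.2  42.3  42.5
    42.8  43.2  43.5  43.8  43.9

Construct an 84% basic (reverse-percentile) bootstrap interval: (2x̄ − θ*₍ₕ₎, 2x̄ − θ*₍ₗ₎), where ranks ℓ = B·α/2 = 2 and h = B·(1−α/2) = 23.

(38.3, 42.9)

Percentile endpoints at ranks 2 and 23: θ*₍2₎ = 38.9, θ*₍23₎ = 43.5.
Basic interval reflects these around x̄:
  lower = 2 × 40.9 − 43.5 = 38.3
  upper = 2 × 40.9 − 38.9 = 42.9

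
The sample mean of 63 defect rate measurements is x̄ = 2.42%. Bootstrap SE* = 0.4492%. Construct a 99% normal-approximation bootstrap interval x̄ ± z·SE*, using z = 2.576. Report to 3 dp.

Margin = 2.576 × 0.4492 = 1.1571
Interval: 2.42 ± 1.1571

(1.263, 3.577)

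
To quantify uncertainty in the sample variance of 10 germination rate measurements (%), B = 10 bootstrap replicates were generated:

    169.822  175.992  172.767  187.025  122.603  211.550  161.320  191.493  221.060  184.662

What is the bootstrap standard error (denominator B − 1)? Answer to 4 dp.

Bootstrap SE is the standard deviation of the 10 replicate variances.
Mean of replicates: (169.822 + 175.992 + 172.767 + 187.025 + 122.603 + 211.550 + 161.320 + 191.493 + 221.060 + 184.662) / 10 = 1798.29400 / 10 = 179.82940
Sum of squared deviations: (−10.00740)² + (−3.83740)² + (−7.06240)² + (+7.19560)² + (−57.22640)² + (+31.72060)² + (−18.50940)² + (+11.66360)² + (+41.23060)² + (+4.83260)² = 6699.53902
Variance = 6699.53902 / 9 = 744.39322
SE* = √744.39322

SE* = 27.2836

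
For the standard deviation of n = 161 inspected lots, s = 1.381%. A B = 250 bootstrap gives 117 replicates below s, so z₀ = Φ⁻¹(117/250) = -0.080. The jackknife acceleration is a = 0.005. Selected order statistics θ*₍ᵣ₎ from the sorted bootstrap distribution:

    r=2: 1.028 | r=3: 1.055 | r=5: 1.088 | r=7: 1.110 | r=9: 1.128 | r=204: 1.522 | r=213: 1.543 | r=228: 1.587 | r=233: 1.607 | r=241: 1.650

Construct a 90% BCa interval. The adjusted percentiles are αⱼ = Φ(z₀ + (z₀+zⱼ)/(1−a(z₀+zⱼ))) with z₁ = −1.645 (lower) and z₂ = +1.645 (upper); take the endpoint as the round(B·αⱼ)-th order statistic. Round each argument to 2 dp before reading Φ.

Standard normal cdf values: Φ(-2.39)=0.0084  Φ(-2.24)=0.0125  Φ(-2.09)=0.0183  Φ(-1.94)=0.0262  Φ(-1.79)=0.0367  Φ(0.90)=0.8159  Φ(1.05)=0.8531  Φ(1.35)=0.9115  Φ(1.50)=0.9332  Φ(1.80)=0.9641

Lower: z₀ + z₁ = -0.080 + (-1.645) = -1.725; 1 − a(z₀+z₁) = 1 − (0.005)(-1.725) = 1.0086; argument = -0.080 + (-1.725)/1.0086 = -1.7902 → -1.79.
α₁ = Φ(-1.79) = 0.0367; rank = round(250 × 0.0367) = 9; θ*₍9₎ = 1.128.
Upper: z₀ + z₂ = 1.565; 1 − a(z₀+z₂) = 0.9922; argument = 1.4973 → 1.50; α₂ = 0.9332; rank = 233; θ*₍233₎ = 1.607.

(1.128, 1.607)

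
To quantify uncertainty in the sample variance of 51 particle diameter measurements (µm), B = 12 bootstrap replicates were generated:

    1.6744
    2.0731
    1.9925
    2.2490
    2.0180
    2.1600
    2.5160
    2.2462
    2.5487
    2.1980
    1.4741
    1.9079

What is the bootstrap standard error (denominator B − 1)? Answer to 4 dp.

Bootstrap SE is the standard deviation of the 12 replicate variances.
Mean of replicates: (1.6744 + 2.0731 + 1.9925 + 2.2490 + 2.0180 + 2.1600 + 2.5160 + 2.2462 + 2.5487 + 2.1980 + 1.4741 + 1.9079) / 12 = 25.05790 / 12 = 2.08816
Sum of squared deviations: (−0.41376)² + (−0.01506)² + (−0.09566)² + (+0.16084)² + (−0.07016)² + (+0.07184)² + (+0.42784)² + (+0.15804)² + (+0.46054)² + (+0.10984)² + (−0.61406)² + (−0.18026)² = 1.05828
Variance = 1.05828 / 11 = 0.09621
SE* = √0.09621

SE* = 0.3102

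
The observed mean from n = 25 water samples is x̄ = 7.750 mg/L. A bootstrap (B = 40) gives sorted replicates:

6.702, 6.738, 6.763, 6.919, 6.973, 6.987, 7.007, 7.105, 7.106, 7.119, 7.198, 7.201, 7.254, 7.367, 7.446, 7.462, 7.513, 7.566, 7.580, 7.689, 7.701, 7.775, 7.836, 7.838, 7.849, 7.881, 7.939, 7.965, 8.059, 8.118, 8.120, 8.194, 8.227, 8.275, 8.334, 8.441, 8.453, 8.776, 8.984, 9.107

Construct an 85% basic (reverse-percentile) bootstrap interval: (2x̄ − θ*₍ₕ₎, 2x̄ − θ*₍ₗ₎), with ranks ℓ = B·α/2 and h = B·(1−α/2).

(7.047, 8.737)

Percentile endpoints at ranks 3 and 37: θ*₍3₎ = 6.763, θ*₍37₎ = 8.453.
Basic interval reflects these around x̄:
  lower = 2 × 7.750 − 8.453 = 7.047
  upper = 2 × 7.750 − 6.763 = 8.737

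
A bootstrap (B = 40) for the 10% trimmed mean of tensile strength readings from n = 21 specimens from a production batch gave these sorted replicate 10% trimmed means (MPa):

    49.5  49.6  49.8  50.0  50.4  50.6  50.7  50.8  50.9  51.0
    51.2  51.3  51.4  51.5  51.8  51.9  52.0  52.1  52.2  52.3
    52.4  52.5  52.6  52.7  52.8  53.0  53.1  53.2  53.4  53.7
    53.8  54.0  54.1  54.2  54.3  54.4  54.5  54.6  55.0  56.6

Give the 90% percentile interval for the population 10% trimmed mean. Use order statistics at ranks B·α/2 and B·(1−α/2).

α = 0.10; lower rank = 40 × 0.050 = 2; upper rank = 40 × 0.950 = 38.
The 2nd smallest replicate is 49.6; the 38th is 54.6.

(49.6, 54.6)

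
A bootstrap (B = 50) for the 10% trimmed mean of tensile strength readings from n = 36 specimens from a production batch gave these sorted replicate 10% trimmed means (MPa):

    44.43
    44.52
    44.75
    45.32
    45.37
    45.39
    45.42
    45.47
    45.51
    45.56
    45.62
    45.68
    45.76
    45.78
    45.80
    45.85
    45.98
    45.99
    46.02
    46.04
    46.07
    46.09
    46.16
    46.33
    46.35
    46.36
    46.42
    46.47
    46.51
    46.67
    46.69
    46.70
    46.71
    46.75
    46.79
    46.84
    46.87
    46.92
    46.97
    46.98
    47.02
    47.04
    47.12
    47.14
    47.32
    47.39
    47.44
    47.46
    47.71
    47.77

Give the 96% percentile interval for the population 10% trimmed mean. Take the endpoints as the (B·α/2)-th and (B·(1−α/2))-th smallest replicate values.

(44.43, 47.71)

α = 0.04; lower rank = 50 × 0.020 = 1; upper rank = 50 × 0.980 = 49.
The 1st smallest replicate is 44.43; the 49th is 47.71.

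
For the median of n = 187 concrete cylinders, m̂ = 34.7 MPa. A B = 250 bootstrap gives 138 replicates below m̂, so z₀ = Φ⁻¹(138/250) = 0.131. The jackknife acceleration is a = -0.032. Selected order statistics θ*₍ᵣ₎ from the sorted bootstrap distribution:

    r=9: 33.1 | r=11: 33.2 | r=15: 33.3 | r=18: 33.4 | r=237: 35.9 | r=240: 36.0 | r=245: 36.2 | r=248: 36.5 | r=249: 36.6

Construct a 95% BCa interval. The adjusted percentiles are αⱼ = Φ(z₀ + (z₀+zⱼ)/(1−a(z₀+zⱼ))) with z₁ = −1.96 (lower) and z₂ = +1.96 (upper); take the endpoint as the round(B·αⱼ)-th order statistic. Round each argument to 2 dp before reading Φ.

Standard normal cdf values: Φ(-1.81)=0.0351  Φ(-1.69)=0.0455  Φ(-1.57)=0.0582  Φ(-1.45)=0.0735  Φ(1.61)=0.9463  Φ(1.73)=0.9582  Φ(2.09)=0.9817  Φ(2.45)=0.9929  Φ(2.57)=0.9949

Lower: z₀ + z₁ = 0.131 + (-1.960) = -1.829; 1 − a(z₀+z₁) = 1 − (-0.032)(-1.829) = 0.9415; argument = 0.131 + (-1.829)/0.9415 = -1.8117 → -1.81.
α₁ = Φ(-1.81) = 0.0351; rank = round(250 × 0.0351) = 9; θ*₍9₎ = 33.1.
Upper: z₀ + z₂ = 2.091; 1 − a(z₀+z₂) = 1.0669; argument = 2.0909 → 2.09; α₂ = 0.9817; rank = 245; θ*₍245₎ = 36.2.

(33.1, 36.2)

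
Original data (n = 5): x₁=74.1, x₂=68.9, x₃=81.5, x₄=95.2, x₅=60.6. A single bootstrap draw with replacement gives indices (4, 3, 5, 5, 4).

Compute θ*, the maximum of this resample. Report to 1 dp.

θ* = 95.2

Resample values: 95.2, 81.5, 60.6, 60.6, 95.2.
Maximum = 95.2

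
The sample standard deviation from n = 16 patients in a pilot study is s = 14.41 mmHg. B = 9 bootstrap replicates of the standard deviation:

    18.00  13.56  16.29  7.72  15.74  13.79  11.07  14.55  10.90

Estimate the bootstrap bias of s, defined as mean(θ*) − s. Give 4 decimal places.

bias = −0.8967

mean(θ*) = (18.00 + 13.56 + 16.29 + 7.72 + 15.74 + 13.79 + 11.07 + 14.55 + 10.90) / 9 = 13.51333
bias = 13.51333 − 14.41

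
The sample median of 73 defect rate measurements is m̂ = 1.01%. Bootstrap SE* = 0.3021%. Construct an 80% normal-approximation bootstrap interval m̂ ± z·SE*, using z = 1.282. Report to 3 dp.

Margin = 1.282 × 0.3021 = 0.3873
Interval: 1.01 ± 0.3873

(0.623, 1.397)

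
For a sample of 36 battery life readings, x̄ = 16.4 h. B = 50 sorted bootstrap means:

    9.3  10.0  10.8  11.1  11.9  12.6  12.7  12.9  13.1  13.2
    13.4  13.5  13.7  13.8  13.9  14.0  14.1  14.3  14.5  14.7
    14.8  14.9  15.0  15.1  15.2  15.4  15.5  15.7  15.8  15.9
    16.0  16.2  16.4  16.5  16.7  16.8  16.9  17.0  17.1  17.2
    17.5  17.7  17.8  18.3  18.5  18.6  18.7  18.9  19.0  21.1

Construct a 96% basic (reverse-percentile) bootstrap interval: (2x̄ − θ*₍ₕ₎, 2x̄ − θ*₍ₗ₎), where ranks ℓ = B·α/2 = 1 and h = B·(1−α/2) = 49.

(13.8, 23.5)

Percentile endpoints at ranks 1 and 49: θ*₍1₎ = 9.3, θ*₍49₎ = 19.0.
Basic interval reflects these around x̄:
  lower = 2 × 16.4 − 19.0 = 13.8
  upper = 2 × 16.4 − 9.3 = 23.5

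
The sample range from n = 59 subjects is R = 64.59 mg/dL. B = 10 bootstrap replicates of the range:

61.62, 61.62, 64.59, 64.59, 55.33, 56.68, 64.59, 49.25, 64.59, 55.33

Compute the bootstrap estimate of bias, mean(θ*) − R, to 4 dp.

bias = −4.7710

mean(θ*) = (61.62 + 61.62 + 64.59 + 64.59 + 55.33 + 56.68 + 64.59 + 49.25 + 64.59 + 55.33) / 10 = 59.81900
bias = 59.81900 − 64.59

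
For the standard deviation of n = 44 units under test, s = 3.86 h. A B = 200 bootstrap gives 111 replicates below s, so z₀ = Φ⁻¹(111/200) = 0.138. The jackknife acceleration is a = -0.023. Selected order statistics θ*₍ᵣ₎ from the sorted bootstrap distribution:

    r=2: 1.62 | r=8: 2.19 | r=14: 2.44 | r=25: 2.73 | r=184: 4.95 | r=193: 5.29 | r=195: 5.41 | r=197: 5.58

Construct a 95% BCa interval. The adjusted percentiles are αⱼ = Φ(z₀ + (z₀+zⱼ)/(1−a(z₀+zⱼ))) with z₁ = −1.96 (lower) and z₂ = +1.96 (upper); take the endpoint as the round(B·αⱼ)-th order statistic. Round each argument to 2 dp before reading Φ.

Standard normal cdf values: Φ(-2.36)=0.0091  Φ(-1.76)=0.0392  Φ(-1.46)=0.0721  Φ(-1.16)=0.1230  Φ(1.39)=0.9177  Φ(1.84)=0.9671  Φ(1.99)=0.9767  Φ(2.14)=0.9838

(2.19, 5.58)

Lower: z₀ + z₁ = 0.138 + (-1.960) = -1.822; 1 − a(z₀+z₁) = 1 − (-0.023)(-1.822) = 0.9581; argument = 0.138 + (-1.822)/0.9581 = -1.7637 → -1.76.
α₁ = Φ(-1.76) = 0.0392; rank = round(200 × 0.0392) = 8; θ*₍8₎ = 2.19.
Upper: z₀ + z₂ = 2.098; 1 − a(z₀+z₂) = 1.0483; argument = 2.1394 → 2.14; α₂ = 0.9838; rank = 197; θ*₍197₎ = 5.58.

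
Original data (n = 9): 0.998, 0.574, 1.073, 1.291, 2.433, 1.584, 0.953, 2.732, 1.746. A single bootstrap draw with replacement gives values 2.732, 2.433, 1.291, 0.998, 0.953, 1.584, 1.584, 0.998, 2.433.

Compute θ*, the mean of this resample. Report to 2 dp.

θ* = 1.67

Mean = (2.732 + 2.433 + 1.291 + 0.998 + 0.953 + 1.584 + 1.584 + 0.998 + 2.433) / 9 = 15.0060 / 9 = 1.67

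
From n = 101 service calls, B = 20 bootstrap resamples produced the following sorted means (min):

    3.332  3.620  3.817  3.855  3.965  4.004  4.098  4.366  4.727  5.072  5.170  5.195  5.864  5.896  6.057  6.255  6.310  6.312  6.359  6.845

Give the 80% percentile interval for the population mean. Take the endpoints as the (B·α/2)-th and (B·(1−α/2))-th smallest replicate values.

α = 0.20; lower rank = 20 × 0.100 = 2; upper rank = 20 × 0.900 = 18.
The 2nd smallest replicate is 3.620; the 18th is 6.312.

(3.620, 6.312)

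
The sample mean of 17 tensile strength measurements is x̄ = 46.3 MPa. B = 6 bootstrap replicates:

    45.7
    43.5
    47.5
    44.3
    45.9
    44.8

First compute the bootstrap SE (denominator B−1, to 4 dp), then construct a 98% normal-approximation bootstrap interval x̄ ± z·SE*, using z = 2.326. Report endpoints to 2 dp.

(43.04, 49.56)

Mean of replicates = 45.2833; sum of squared deviations = 9.8483; SE* = √(9.8483/5) = 1.4034
Margin = 2.326 × 1.4034 = 3.264
Interval: 46.3 ± 3.264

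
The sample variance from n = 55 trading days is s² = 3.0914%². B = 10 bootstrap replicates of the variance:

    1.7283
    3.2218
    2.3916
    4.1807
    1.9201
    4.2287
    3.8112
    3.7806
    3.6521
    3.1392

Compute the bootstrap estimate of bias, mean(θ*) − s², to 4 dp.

mean(θ*) = (1.7283 + 3.2218 + 2.3916 + 4.1807 + 1.9201 + 4.2287 + 3.8112 + 3.7806 + 3.6521 + 3.1392) / 10 = 3.20543
bias = 3.20543 − 3.0914

bias = +0.1140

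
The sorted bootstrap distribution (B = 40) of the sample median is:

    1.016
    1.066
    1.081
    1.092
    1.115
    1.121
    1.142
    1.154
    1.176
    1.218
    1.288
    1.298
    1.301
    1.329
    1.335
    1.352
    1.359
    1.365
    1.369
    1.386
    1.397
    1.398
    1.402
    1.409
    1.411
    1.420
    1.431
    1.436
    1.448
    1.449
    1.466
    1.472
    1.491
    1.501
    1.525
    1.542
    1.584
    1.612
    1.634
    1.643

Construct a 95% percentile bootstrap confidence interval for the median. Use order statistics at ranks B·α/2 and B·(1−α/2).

α = 0.05; lower rank = 40 × 0.025 = 1; upper rank = 40 × 0.975 = 39.
The 1st smallest replicate is 1.016; the 39th is 1.634.

(1.016, 1.634)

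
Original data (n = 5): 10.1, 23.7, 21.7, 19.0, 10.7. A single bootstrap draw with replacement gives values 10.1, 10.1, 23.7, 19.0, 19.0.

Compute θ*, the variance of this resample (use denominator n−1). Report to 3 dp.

θ* = 36.547

Mean = 16.3800; sum of squared deviations = 146.1880
s² = 146.1880 / 4 = 36.5470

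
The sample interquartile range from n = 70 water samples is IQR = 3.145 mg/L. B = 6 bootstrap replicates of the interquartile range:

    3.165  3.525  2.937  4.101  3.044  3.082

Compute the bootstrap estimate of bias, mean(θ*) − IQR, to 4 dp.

bias = +0.1640

mean(θ*) = (3.165 + 3.525 + 2.937 + 4.101 + 3.044 + 3.082) / 6 = 3.30900
bias = 3.30900 − 3.145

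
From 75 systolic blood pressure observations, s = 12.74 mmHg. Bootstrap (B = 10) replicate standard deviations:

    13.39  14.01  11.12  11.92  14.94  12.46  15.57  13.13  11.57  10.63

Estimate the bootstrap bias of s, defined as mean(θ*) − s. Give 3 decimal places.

mean(θ*) = (13.39 + 14.01 + 11.12 + 11.92 + 14.94 + 12.46 + 15.57 + 13.13 + 11.57 + 10.63) / 10 = 12.8740
bias = 12.8740 − 12.74

bias = +0.134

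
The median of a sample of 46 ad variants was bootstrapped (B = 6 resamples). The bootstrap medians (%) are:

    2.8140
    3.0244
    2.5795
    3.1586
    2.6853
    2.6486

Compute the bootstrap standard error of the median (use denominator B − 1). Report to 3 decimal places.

Bootstrap SE is the standard deviation of the 6 replicate medians.
Mean of replicates: (2.8140 + 3.0244 + 2.5795 + 3.1586 + 2.6853 + 2.6486) / 6 = 16.91040 / 6 = 2.81840
Sum of squared deviations: (−0.00440)² + (+0.20600)² + (−0.23890)² + (+0.34020)² + (−0.13310)² + (−0.16980)² = 0.26181
Variance = 0.26181 / 5 = 0.05236
SE* = √0.05236

SE* = 0.229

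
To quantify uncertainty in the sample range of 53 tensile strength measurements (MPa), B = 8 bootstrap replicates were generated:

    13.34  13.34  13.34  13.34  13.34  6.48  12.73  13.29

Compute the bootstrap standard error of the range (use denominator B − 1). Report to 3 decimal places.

SE* = 2.401

Bootstrap SE is the standard deviation of the 8 replicate ranges.
Mean of replicates: (13.34 + 13.34 + 13.34 + 13.34 + 13.34 + 6.48 + 12.73 + 13.29) / 8 = 99.2000 / 8 = 12.4000
Sum of squared deviations: (+0.9400)² + (+0.9400)² + (+0.9400)² + (+0.9400)² + (+0.9400)² + (−5.9200)² + (+0.3300)² + (+0.8900)² = 40.3654
Variance = 40.3654 / 7 = 5.7665
SE* = √5.7665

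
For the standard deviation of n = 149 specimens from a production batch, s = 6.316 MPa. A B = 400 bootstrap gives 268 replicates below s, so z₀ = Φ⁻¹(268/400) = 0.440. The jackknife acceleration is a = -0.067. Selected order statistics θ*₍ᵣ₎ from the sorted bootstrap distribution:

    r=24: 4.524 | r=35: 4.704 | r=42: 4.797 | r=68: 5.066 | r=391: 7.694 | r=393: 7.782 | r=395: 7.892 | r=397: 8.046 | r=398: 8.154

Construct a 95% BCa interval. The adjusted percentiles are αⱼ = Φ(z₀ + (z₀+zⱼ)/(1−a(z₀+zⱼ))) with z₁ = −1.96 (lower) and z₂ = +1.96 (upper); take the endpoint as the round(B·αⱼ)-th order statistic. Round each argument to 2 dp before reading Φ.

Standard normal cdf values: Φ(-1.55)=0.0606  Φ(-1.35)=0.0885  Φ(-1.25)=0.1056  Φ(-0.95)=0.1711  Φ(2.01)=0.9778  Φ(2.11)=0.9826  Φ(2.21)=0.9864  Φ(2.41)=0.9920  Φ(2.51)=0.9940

(4.797, 8.154)

Lower: z₀ + z₁ = 0.440 + (-1.960) = -1.520; 1 − a(z₀+z₁) = 1 − (-0.067)(-1.520) = 0.8982; argument = 0.440 + (-1.520)/0.8982 = -1.2523 → -1.25.
α₁ = Φ(-1.25) = 0.1056; rank = round(400 × 0.1056) = 42; θ*₍42₎ = 4.797.
Upper: z₀ + z₂ = 2.400; 1 − a(z₀+z₂) = 1.1608; argument = 2.5075 → 2.51; α₂ = 0.9940; rank = 398; θ*₍398₎ = 8.154.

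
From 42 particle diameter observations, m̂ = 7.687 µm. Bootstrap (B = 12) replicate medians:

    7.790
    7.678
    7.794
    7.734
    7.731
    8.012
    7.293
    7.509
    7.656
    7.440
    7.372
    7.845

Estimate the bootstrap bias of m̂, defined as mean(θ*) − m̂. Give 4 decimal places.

mean(θ*) = (7.790 + 7.678 + 7.794 + 7.734 + 7.731 + 8.012 + 7.293 + 7.509 + 7.656 + 7.440 + 7.372 + 7.845) / 12 = 7.65450
bias = 7.65450 − 7.687

bias = −0.0325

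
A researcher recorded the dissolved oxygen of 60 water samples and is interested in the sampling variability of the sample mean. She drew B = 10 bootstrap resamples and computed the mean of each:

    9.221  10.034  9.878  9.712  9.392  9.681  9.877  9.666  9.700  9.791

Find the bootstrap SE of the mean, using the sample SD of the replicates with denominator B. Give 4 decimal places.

SE* = 0.2255

Bootstrap SE is the standard deviation of the 10 replicate means.
Mean of replicates: (9.221 + 10.034 + 9.878 + 9.712 + 9.392 + 9.681 + 9.877 + 9.666 + 9.700 + 9.791) / 10 = 96.95200 / 10 = 9.69520
Sum of squared deviations: (−0.47420)² + (+0.33880)² + (+0.18280)² + (+0.01680)² + (−0.30320)² + (−0.01420)² + (+0.18180)² + (−0.02920)² + (+0.00480)² + (+0.09580)² = 0.50859
Variance = 0.50859 / 10 = 0.05086
SE* = √0.05086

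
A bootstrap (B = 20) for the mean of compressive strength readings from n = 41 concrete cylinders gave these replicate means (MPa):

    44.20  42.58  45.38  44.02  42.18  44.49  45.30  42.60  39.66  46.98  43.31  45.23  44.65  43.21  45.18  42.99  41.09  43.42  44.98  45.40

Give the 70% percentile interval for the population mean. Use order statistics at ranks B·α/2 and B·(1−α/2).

(42.18, 45.30)

Sorted replicates: 39.66, 41.09, 42.18, 42.58, 42.60, 42.99, 43.21, 43.31, 43.42, 44.02, 44.20, 44.49, 44.65, 44.98, 45.18, 45.23, 45.30, 45.38, 45.40, 46.98
α = 0.30; lower rank = 20 × 0.150 = 3; upper rank = 20 × 0.850 = 17.
The 3rd smallest replicate is 42.18; the 17th is 45.30.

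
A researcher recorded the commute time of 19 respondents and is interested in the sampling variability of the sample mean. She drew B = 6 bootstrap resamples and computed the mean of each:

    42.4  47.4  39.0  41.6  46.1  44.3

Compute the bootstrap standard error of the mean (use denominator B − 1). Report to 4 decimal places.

SE* = 3.0878

Bootstrap SE is the standard deviation of the 6 replicate means.
Mean of replicates: (42.4 + 47.4 + 39.0 + 41.6 + 46.1 + 44.3) / 6 = 260.80000 / 6 = 43.46667
Sum of squared deviations: (−1.06667)² + (+3.93333)² + (−4.46667)² + (−1.86667)² + (+2.63333)² + (+0.83333)² = 47.67333
Variance = 47.67333 / 5 = 9.53467
SE* = √9.53467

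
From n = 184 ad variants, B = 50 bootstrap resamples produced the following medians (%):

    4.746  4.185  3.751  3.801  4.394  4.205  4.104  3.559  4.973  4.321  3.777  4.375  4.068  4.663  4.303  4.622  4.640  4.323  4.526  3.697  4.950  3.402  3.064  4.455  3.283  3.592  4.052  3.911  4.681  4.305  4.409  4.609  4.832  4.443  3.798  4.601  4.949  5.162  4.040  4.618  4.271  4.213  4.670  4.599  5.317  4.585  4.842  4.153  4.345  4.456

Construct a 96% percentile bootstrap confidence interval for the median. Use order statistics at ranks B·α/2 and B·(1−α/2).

Sorted replicates: 3.064, 3.283, 3.402, 3.559, 3.592, 3.697, 3.751, 3.777, 3.798, 3.801, 3.911, 4.040, 4.052, 4.068, 4.104, 4.153, 4.185, 4.205, 4.213, 4.271, 4.303, 4.305, 4.321, 4.323, 4.345, 4.375, 4.394, 4.409, 4.443, 4.455, 4.456, 4.526, 4.585, 4.599, 4.601, 4.609, 4.618, 4.622, 4.640, 4.663, 4.670, 4.681, 4.746, 4.832, 4.842, 4.949, 4.950, 4.973, 5.162, 5.317
α = 0.04; lower rank = 50 × 0.020 = 1; upper rank = 50 × 0.980 = 49.
The 1st smallest replicate is 3.064; the 49th is 5.162.

(3.064, 5.162)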